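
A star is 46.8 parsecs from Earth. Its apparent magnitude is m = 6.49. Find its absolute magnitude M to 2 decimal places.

M ≈ 3.14

5 log₁₀(d/10 pc) = 5 log₁₀(46.80) − 5 = 3.351
M = m − 5 log₁₀(d/10) = 6.49 − 3.351 = 3.139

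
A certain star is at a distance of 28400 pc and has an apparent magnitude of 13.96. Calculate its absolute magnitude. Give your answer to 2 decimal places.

M ≈ -3.31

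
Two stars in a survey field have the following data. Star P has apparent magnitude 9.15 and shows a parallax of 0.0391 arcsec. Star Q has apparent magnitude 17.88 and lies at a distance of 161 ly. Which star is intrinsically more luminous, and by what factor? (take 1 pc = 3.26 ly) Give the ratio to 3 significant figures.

Star P: d = 1/p = 1/0.0391″ = 25.58 pc
Star P: M = m − 5 log₁₀ d + 5 = 9.15 − 5·1.4078 + 5 = 7.111
Star Q: d = 161 ly / 3.26 = 49.39 pc
Star Q: M = m − 5 log₁₀ d + 5 = 17.88 − 5·1.6936 + 5 = 14.412
ΔM = M_P − M_Q = 7.111 − (14.412) = -7.301; smaller M is more luminous → Star P.
L ratio = 10^(0.4 |ΔM|) = 10^2.920 = 832.6

Star P is more luminous, by a factor of 833.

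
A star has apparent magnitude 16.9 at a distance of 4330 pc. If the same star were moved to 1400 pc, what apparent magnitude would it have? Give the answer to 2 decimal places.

Flux ∝ 1/d², so Δm = 5 log₁₀(d₂/d₁) = 5 log₁₀(1400/4330) = -2.452
m₂ = m₁ + Δm = 16.9 + (-2.452) = 14.448

m ≈ 14.45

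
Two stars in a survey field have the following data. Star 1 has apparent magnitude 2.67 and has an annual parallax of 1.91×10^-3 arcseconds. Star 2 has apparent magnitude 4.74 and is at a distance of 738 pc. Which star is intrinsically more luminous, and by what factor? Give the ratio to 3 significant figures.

Star 1 is more luminous, by a factor of 3.39.

Star 1: d = 1/p = 1/1.91×10^-3″ = 523.6 pc
Star 1: M = m − 5 log₁₀ d + 5 = 2.67 − 5·2.7190 + 5 = -5.925
Star 2: M = m − 5 log₁₀ d + 5 = 4.74 − 5·2.8681 + 5 = -4.600
ΔM = M_1 − M_2 = -5.925 − (-4.600) = -1.325; smaller M is more luminous → Star 1.
L ratio = 10^(0.4 |ΔM|) = 10^0.530 = 3.387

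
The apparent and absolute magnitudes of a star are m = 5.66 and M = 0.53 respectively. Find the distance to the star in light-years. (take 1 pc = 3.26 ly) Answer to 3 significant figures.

Distance modulus: m − M = 5.66 − (0.53) = 5.130
m − M = 5 log₁₀ d − 5
log₁₀ d = (m − M)/5 + 1 = 2.0260
d = 10^2.0260 = 106.2 pc
= 346.1 ly

d ≈ 346 ly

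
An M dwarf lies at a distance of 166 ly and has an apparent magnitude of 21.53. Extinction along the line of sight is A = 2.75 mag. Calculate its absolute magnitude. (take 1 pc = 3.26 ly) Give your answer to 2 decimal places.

M ≈ 15.25

d = 166 ly / 3.26 = 50.92 pc
5 log₁₀(d/10 pc) = 5 log₁₀(50.92) − 5 = 3.534
M = m − 5 log₁₀(d/10) − A = 21.53 − 3.534 − 2.75 = 15.246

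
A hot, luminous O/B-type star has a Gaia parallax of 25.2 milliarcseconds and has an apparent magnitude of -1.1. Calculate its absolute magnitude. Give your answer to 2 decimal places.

p = 25.2 mas = 0.0252″ → d = 1/p = 39.68 pc
5 log₁₀(d/10 pc) = 5 log₁₀(39.68) − 5 = 2.993
M = m − 5 log₁₀(d/10) = -1.1 − 2.993 = -4.093

M ≈ -4.09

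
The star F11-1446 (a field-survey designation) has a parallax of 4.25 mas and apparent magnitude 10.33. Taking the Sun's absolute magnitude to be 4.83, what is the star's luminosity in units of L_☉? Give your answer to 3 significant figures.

d = 1/p = 1000/4.25 mas = 235.3 pc
M = m − 5 log₁₀ d + 5 = 10.33 − 5·2.3716 + 5 = 3.472
M − M_☉ = 3.472 − 4.83 = -1.358
L/L_☉ = 10^(−0.4 × -1.358) = 3.493

L/L_☉ ≈ 3.49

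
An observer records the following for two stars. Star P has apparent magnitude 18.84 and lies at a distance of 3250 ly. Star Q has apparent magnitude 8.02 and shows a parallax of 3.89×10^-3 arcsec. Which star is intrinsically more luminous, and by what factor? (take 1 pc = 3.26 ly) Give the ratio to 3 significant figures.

Star Q is more luminous, by a factor of 1420.

Star P: d = 3250 ly / 3.26 = 996.9 pc
Star P: M = m − 5 log₁₀ d + 5 = 18.84 − 5·2.9987 + 5 = 8.847
Star Q: d = 1/p = 1/3.89×10^-3″ = 257.1 pc
Star Q: M = m − 5 log₁₀ d + 5 = 8.02 − 5·2.4101 + 5 = 0.970
ΔM = M_P − M_Q = 8.847 − (0.970) = 7.877; smaller M is more luminous → Star Q.
L ratio = 10^(0.4 |ΔM|) = 10^3.151 = 1415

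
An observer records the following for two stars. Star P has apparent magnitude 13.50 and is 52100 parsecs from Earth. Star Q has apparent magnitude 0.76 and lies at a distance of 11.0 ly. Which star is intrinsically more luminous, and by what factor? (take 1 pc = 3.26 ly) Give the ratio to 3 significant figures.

Star P: M = m − 5 log₁₀ d + 5 = 13.50 − 5·4.7168 + 5 = -5.084
Star Q: d = 11.0 ly / 3.26 = 3.374 pc
Star Q: M = m − 5 log₁₀ d + 5 = 0.76 − 5·0.5282 + 5 = 3.119
ΔM = M_P − M_Q = -5.084 − (3.119) = -8.203; smaller M is more luminous → Star P.
L ratio = 10^(0.4 |ΔM|) = 10^3.281 = 1911

Star P is more luminous, by a factor of 1910.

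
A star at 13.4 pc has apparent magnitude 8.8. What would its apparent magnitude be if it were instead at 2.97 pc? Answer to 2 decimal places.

Flux ∝ 1/d², so Δm = 5 log₁₀(d₂/d₁) = 5 log₁₀(2.97/13.4) = -3.272
m₂ = m₁ + Δm = 8.8 + (-3.272) = 5.528

m ≈ 5.53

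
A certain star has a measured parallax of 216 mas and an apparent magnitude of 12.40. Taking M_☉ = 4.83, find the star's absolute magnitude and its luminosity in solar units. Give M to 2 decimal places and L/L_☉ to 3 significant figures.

M ≈ 14.07; L/L_☉ ≈ 2.01×10^-4

d = 1/p = 1000/216 mas = 4.630 pc
M = m − 5 log₁₀ d + 5 = 12.40 − 5·0.6655 + 5 = 14.072
M − M_☉ = 14.072 − 4.83 = 9.242
L/L_☉ = 10^(−0.4 × 9.242) = 2.010×10^-4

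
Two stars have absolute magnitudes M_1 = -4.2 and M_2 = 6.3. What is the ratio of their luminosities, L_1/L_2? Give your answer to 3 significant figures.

L_1/L_2 ≈ 15800

ΔM = M_1 − M_2 = -10.5
L_1/L_2 = 10^(−0.4 ΔM) = 10^4.200 = 15850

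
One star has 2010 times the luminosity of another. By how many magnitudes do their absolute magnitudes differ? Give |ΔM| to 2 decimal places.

|ΔM| ≈ 8.26

Pogson: ΔM = −2.5 log₁₀(ratio) = −2.5 log₁₀(2010) = −2.5 × 3.3032 = -8.258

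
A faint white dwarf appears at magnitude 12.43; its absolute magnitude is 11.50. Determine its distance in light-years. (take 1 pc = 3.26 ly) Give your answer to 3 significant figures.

d ≈ 50.0 ly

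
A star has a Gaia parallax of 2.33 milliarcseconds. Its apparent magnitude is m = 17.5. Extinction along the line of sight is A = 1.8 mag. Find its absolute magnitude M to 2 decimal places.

M ≈ 7.54

p = 2.33 mas = 2.33×10^-3″ → d = 1/p = 429.2 pc
5 log₁₀(d/10 pc) = 5 log₁₀(429.2) − 5 = 8.163
M = m − 5 log₁₀(d/10) − A = 17.5 − 8.163 − 1.8 = 7.537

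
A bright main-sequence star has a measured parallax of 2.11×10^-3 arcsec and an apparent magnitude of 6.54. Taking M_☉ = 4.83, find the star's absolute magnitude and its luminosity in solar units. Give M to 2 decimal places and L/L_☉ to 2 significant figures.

d = 1/p = 1/2.11×10^-3″ = 473.9 pc
M = m − 5 log₁₀ d + 5 = 6.54 − 5·2.6757 + 5 = -1.839
M − M_☉ = -1.839 − 4.83 = -6.669
L/L_☉ = 10^(−0.4 × -6.669) = 465.0

M ≈ -1.84; L/L_☉ ≈ 460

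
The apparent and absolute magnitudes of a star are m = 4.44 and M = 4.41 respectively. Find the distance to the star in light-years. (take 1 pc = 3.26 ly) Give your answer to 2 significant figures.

μ = m − M = 0.030
m − M = 5 log₁₀ d − 5
log₁₀ d = (m − M)/5 + 1 = 1.0060
d = 10^1.0060 = 10.14 pc
= 33.05 ly

d ≈ 33 ly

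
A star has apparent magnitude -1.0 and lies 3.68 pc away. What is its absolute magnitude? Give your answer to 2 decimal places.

5 log₁₀(d/10 pc) = 5 log₁₀(3.680) − 5 = -2.171
M = m − 5 log₁₀(d/10) = -1.0 + 2.171 = 1.171

M ≈ 1.17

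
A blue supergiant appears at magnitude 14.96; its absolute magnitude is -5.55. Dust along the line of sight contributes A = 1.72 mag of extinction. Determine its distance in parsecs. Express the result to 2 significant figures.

m − M = 5 log₁₀(d/10 pc) + A  ⇒  14.96 − (-5.55) − 1.72 = 5 log₁₀(d/10)
18.790 = 5 log₁₀(d/10)
log₁₀ d = (m − M − A)/5 + 1 = 4.7580
d = 10^4.7580 = 57280 pc

d ≈ 57000 pc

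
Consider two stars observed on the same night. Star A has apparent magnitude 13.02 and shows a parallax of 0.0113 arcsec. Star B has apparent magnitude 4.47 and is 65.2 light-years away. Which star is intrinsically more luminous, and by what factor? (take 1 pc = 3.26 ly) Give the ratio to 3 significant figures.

Star B is more luminous, by a factor of 134.

Star A: d = 1/p = 1/0.0113″ = 88.50 pc
Star A: M = m − 5 log₁₀ d + 5 = 13.02 − 5·1.9469 + 5 = 8.285
Star B: d = 65.2 ly / 3.26 = 20.00 pc
Star B: M = m − 5 log₁₀ d + 5 = 4.47 − 5·1.3010 + 5 = 2.965
ΔM = M_A − M_B = 8.285 − (2.965) = 5.321; smaller M is more luminous → Star B.
L ratio = 10^(0.4 |ΔM|) = 10^2.128 = 134.3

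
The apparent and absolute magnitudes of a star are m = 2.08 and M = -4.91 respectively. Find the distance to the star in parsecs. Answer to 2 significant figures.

d ≈ 250 pc

Distance modulus: m − M = 2.08 − (-4.91) = 6.990
m − M = 5 log₁₀ d − 5
log₁₀ d = (m − M)/5 + 1 = 2.3980
d = 10^2.3980 = 250.0 pc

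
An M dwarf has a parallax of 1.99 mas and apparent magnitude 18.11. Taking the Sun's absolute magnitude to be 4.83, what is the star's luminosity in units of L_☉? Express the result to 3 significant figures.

d = 1/p = 1000/1.99 mas = 502.5 pc
M = m − 5 log₁₀ d + 5 = 18.11 − 5·2.7011 + 5 = 9.604
M − M_☉ = 9.604 − 4.83 = 4.774
L/L_☉ = 10^(−0.4 × 4.774) = 0.01231

L/L_☉ ≈ 0.0123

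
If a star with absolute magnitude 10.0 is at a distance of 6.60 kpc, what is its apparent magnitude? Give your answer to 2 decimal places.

m ≈ 24.10

d = 6.60 kpc = 6600 pc
m = M + 5 log₁₀ d − 5 = 10.0 + 5·3.8195 − 5 = 24.098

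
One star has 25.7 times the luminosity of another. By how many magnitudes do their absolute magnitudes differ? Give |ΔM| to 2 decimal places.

Pogson: ΔM = −2.5 log₁₀(ratio) = −2.5 log₁₀(25.7) = −2.5 × 1.4099 = -3.525

|ΔM| ≈ 3.52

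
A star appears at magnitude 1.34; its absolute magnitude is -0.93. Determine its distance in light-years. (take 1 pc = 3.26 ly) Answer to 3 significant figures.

d ≈ 92.7 ly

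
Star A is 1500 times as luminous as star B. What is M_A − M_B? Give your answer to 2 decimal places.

M_A − M_B ≈ -7.94

Pogson: ΔM = −2.5 log₁₀(ratio) = −2.5 log₁₀(1500) = −2.5 × 3.1761 = -7.940
Star A is brighter, so it has the smaller magnitude: the difference is negative.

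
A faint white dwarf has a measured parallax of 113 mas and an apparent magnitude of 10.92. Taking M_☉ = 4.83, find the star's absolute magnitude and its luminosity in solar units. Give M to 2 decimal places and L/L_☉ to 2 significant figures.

d = 1/p = 1000/113 mas = 8.850 pc
M = m − 5 log₁₀ d + 5 = 10.92 − 5·0.9469 + 5 = 11.185
M − M_☉ = 11.185 − 4.83 = 6.355
L/L_☉ = 10^(−0.4 × 6.355) = 2.870×10^-3

M ≈ 11.19; L/L_☉ ≈ 2.9×10^-3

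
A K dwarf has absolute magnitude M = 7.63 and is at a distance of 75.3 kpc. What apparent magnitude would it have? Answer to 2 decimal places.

m ≈ 27.01

d = 75.3 kpc = 75300 pc
m = M + 5 log₁₀ d − 5 = 7.63 + 5·4.8768 − 5 = 27.014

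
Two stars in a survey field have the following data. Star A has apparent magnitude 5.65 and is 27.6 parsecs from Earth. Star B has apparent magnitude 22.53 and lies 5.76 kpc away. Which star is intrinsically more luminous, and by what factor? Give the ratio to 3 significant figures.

Star A is more luminous, by a factor of 130.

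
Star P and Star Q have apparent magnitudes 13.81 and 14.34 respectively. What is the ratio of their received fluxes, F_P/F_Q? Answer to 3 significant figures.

Magnitude difference = -0.53
Flux ratio = 10^(−0.4 Δm) = 10^(−0.4 × -0.53) = 10^0.212 = 1.629

F_P/F_Q ≈ 1.63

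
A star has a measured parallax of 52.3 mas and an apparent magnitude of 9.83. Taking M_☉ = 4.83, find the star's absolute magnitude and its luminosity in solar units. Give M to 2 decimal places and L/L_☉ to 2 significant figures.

d = 1/p = 1000/52.3 mas = 19.12 pc
M = m − 5 log₁₀ d + 5 = 9.83 − 5·1.2815 + 5 = 8.423
M − M_☉ = 8.423 − 4.83 = 3.593
L/L_☉ = 10^(−0.4 × 3.593) = 0.03656

M ≈ 8.42; L/L_☉ ≈ 0.037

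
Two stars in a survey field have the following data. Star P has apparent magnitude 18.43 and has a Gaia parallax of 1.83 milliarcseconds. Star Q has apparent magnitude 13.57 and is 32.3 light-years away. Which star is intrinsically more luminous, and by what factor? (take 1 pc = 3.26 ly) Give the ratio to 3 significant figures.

Star P: p = 1.83 mas = 1.83×10^-3″ → d = 1/p = 546.4 pc
Star P: M = m − 5 log₁₀ d + 5 = 18.43 − 5·2.7375 + 5 = 9.742
Star Q: d = 32.3 ly / 3.26 = 9.908 pc
Star Q: M = m − 5 log₁₀ d + 5 = 13.57 − 5·0.9960 + 5 = 13.590
ΔM = M_P − M_Q = 9.742 − (13.590) = -3.848; smaller M is more luminous → Star P.
L ratio = 10^(0.4 |ΔM|) = 10^1.539 = 34.60

Star P is more luminous, by a factor of 34.6.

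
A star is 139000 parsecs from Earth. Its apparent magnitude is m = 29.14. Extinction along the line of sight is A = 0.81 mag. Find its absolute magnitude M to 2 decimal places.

5 log₁₀(d/10 pc) = 5 log₁₀(139000) − 5 = 20.715
M = m − 5 log₁₀(d/10) − A = 29.14 − 20.715 − 0.81 = 7.615

M ≈ 7.61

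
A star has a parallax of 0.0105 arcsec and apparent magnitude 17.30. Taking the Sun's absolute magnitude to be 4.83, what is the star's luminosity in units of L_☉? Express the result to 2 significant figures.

d = 1/p = 1/0.0105″ = 95.24 pc
M = m − 5 log₁₀ d + 5 = 17.30 − 5·1.9788 + 5 = 12.406
M − M_☉ = 12.406 − 4.83 = 7.576
L/L_☉ = 10^(−0.4 × 7.576) = 9.324×10^-4

L/L_☉ ≈ 9.3×10^-4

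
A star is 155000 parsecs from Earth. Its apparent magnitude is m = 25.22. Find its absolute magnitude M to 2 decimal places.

5 log₁₀(d/10 pc) = 5 log₁₀(155000) − 5 = 20.952
M = m − 5 log₁₀(d/10) = 25.22 − 20.952 = 4.268

M ≈ 4.27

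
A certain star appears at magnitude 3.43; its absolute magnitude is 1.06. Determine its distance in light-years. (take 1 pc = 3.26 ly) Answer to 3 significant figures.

d ≈ 97.1 ly

μ = m − M = 2.370
m − M = 5 log₁₀ d − 5
log₁₀ d = (m − M)/5 + 1 = 1.4740
d = 10^1.4740 = 29.79 pc
= 97.10 ly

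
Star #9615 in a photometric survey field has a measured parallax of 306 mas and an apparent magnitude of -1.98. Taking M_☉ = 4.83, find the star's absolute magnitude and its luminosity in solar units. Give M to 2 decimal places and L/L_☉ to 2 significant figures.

M ≈ 0.45; L/L_☉ ≈ 57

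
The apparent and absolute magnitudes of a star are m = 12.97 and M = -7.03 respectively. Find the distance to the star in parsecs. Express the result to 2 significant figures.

d ≈ 100000 pc

Distance modulus: m − M = 12.97 − (-7.03) = 20.000
m − M = 5 log₁₀ d − 5
log₁₀ d = (m − M)/5 + 1 = 5.0000
d = 10^5.0000 = 100000 pc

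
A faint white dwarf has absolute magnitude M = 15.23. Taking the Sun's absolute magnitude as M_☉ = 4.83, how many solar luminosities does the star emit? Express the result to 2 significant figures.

L/L_☉ ≈ 6.9×10^-5

M − M_☉ = 15.23 − 4.83 = 10.400
L/L_☉ = 10^(−0.4 (M − M_☉)) = 10^-4.160 = 6.918×10^-5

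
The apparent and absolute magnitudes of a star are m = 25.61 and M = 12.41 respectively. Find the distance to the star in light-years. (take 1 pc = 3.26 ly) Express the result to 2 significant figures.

Distance modulus: m − M = 25.61 − (12.41) = 13.200
m − M = 5 log₁₀ d − 5
log₁₀ d = (m − M)/5 + 1 = 3.6400
d = 10^3.6400 = 4365 pc
= 14230 ly

d ≈ 14000 ly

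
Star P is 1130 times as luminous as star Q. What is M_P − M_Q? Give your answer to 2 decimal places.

M_P − M_Q ≈ -7.63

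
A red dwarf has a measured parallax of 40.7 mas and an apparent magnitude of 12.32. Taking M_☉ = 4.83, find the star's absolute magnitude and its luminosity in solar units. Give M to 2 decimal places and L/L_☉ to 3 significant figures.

M ≈ 10.37; L/L_☉ ≈ 6.09×10^-3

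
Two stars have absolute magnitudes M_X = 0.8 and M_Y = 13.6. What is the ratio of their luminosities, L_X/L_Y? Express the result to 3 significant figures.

ΔM = M_X − M_Y = -12.8
L_X/L_Y = 10^(−0.4 ΔM) = 10^5.120 = 131800

L_X/L_Y ≈ 132000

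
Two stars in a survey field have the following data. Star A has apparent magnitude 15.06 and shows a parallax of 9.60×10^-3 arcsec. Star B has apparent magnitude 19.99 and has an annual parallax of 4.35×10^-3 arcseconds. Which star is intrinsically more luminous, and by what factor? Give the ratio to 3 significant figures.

Star A is more luminous, by a factor of 19.3.

Star A: d = 1/p = 1/9.60×10^-3″ = 104.2 pc
Star A: M = m − 5 log₁₀ d + 5 = 15.06 − 5·2.0177 + 5 = 9.971
Star B: d = 1/p = 1/4.35×10^-3″ = 229.9 pc
Star B: M = m − 5 log₁₀ d + 5 = 19.99 − 5·2.3615 + 5 = 13.182
ΔM = M_A − M_B = 9.971 − (13.182) = -3.211; smaller M is more luminous → Star A.
L ratio = 10^(0.4 |ΔM|) = 10^1.284 = 19.25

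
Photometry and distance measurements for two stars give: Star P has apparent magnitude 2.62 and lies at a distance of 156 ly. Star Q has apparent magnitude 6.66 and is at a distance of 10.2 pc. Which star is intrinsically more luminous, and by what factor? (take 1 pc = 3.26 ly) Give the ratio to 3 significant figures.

Star P is more luminous, by a factor of 909.

Star P: d = 156 ly / 3.26 = 47.85 pc
Star P: M = m − 5 log₁₀ d + 5 = 2.62 − 5·1.6799 + 5 = -0.780
Star Q: M = m − 5 log₁₀ d + 5 = 6.66 − 5·1.0086 + 5 = 6.617
ΔM = M_P − M_Q = -0.780 − (6.617) = -7.397; smaller M is more luminous → Star P.
L ratio = 10^(0.4 |ΔM|) = 10^2.959 = 909.1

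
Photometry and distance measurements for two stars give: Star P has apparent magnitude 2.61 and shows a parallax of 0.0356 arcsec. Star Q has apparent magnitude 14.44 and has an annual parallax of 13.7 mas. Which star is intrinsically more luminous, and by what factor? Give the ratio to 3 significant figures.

Star P: d = 1/p = 1/0.0356″ = 28.09 pc
Star P: M = m − 5 log₁₀ d + 5 = 2.61 − 5·1.4486 + 5 = 0.367
Star Q: p = 13.7 mas = 0.0137″ → d = 1/p = 72.99 pc
Star Q: M = m − 5 log₁₀ d + 5 = 14.44 − 5·1.8633 + 5 = 10.124
ΔM = M_P − M_Q = 0.367 − (10.124) = -9.756; smaller M is more luminous → Star P.
L ratio = 10^(0.4 |ΔM|) = 10^3.903 = 7990

Star P is more luminous, by a factor of 7990.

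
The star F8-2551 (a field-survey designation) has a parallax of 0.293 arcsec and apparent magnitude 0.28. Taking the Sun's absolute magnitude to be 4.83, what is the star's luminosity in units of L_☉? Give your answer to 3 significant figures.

L/L_☉ ≈ 7.70

d = 1/p = 1/0.293″ = 3.413 pc
M = m − 5 log₁₀ d + 5 = 0.28 − 5·0.5331 + 5 = 2.614
M − M_☉ = 2.614 − 4.83 = -2.216
L/L_☉ = 10^(−0.4 × -2.216) = 7.696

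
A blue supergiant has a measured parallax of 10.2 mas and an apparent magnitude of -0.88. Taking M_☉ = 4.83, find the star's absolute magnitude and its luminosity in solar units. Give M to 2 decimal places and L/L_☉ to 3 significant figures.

M ≈ -5.84; L/L_☉ ≈ 18500

d = 1/p = 1000/10.2 mas = 98.04 pc
M = m − 5 log₁₀ d + 5 = -0.88 − 5·1.9914 + 5 = -5.837
M − M_☉ = -5.837 − 4.83 = -10.667
L/L_☉ = 10^(−0.4 × -10.667) = 18480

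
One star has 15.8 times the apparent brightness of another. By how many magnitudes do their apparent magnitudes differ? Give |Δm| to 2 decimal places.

Pogson: Δm = −2.5 log₁₀(ratio) = −2.5 log₁₀(15.8) = −2.5 × 1.1987 = -2.997

|Δm| ≈ 3.00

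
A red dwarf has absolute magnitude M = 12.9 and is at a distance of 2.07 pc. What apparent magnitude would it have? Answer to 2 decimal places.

m ≈ 9.48

m = M + 5 log₁₀ d − 5 = 12.9 + 5·0.3160 − 5 = 9.480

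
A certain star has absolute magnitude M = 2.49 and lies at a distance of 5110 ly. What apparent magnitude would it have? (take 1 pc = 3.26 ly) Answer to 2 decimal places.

m ≈ 13.47

d = 5110 ly / 3.26 = 1567 pc
m = M + 5 log₁₀ d − 5 = 2.49 + 5·3.1952 − 5 = 13.466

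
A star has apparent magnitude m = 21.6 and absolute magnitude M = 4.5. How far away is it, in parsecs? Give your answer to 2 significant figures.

d ≈ 26000 pc

μ = m − M = 17.100
m − M = 5 log₁₀ d − 5
log₁₀ d = (m − M)/5 + 1 = 4.4200
d = 10^4.4200 = 26300 pc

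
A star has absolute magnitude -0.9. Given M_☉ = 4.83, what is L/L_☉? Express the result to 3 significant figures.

M − M_☉ = -0.9 − 4.83 = -5.730
L/L_☉ = 10^(−0.4 (M − M_☉)) = 10^2.292 = 195.9

L/L_☉ ≈ 196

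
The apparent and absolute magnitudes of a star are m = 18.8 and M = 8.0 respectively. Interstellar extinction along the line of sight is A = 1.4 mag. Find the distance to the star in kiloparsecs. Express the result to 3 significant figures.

d ≈ 0.759 kpc

m − M = 5 log₁₀(d/10 pc) + A  ⇒  18.8 − (8.0) − 1.4 = 5 log₁₀(d/10)
9.400 = 5 log₁₀(d/10)
log₁₀ d = (m − M − A)/5 + 1 = 2.8800
d = 10^2.8800 = 758.6 pc
= 0.7586 kpc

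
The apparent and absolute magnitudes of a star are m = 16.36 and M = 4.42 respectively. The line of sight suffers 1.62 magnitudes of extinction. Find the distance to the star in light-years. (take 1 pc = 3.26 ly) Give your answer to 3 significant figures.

m − M = 5 log₁₀(d/10 pc) + A  ⇒  16.36 − (4.42) − 1.62 = 5 log₁₀(d/10)
10.320 = 5 log₁₀(d/10)
log₁₀ d = (m − M − A)/5 + 1 = 3.0640
d = 10^3.0640 = 1159 pc
= 3778 ly

d ≈ 3780 ly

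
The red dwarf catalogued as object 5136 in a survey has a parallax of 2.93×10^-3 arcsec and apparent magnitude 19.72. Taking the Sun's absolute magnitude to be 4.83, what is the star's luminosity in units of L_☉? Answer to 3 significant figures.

L/L_☉ ≈ 1.29×10^-3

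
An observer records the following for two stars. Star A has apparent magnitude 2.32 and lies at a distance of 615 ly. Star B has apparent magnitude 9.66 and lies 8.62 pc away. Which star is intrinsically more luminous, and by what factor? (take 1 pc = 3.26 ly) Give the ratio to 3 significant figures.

Star A: d = 615 ly / 3.26 = 188.7 pc
Star A: M = m − 5 log₁₀ d + 5 = 2.32 − 5·2.2757 + 5 = -4.058
Star B: M = m − 5 log₁₀ d + 5 = 9.66 − 5·0.9355 + 5 = 9.982
ΔM = M_A − M_B = -4.058 − (9.982) = -14.041; smaller M is more luminous → Star A.
L ratio = 10^(0.4 |ΔM|) = 10^5.616 = 413300

Star A is more luminous, by a factor of 413000.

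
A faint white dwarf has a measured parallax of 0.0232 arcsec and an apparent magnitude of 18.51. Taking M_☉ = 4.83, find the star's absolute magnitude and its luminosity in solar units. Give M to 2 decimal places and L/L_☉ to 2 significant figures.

M ≈ 15.34; L/L_☉ ≈ 6.3×10^-5

d = 1/p = 1/0.0232″ = 43.10 pc
M = m − 5 log₁₀ d + 5 = 18.51 − 5·1.6345 + 5 = 15.337
M − M_☉ = 15.337 − 4.83 = 10.507
L/L_☉ = 10^(−0.4 × 10.507) = 6.266×10^-5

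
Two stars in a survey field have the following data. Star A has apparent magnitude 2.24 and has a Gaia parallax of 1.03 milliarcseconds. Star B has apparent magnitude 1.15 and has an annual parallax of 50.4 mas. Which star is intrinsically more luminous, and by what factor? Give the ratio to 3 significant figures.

Star A is more luminous, by a factor of 877.

Star A: p = 1.03 mas = 1.03×10^-3″ → d = 1/p = 970.9 pc
Star A: M = m − 5 log₁₀ d + 5 = 2.24 − 5·2.9872 + 5 = -7.696
Star B: p = 50.4 mas = 0.0504″ → d = 1/p = 19.84 pc
Star B: M = m − 5 log₁₀ d + 5 = 1.15 − 5·1.2976 + 5 = -0.338
ΔM = M_A − M_B = -7.696 − (-0.338) = -7.358; smaller M is more luminous → Star A.
L ratio = 10^(0.4 |ΔM|) = 10^2.943 = 877.4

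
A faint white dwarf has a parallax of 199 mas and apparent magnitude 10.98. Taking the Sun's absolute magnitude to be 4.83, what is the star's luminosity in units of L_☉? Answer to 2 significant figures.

L/L_☉ ≈ 8.8×10^-4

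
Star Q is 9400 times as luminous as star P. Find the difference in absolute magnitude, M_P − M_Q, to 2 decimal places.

M_P − M_Q ≈ 9.93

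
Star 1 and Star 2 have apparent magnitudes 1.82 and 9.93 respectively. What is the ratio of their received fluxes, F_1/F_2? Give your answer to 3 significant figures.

F_1/F_2 ≈ 1750

Magnitude difference = -8.11
Flux ratio = 10^(−0.4 Δm) = 10^(−0.4 × -8.11) = 10^3.244 = 1754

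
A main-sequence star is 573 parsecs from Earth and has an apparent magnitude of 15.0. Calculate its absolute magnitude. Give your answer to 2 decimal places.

5 log₁₀(d/10 pc) = 5 log₁₀(573.0) − 5 = 8.791
M = m − 5 log₁₀(d/10) = 15.0 − 8.791 = 6.209

M ≈ 6.21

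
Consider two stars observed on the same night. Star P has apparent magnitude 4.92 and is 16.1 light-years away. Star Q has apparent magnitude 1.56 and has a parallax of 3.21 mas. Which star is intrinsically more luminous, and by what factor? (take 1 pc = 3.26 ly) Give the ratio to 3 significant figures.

Star Q is more luminous, by a factor of 87900.

Star P: d = 16.1 ly / 3.26 = 4.939 pc
Star P: M = m − 5 log₁₀ d + 5 = 4.92 − 5·0.6936 + 5 = 6.452
Star Q: p = 3.21 mas = 3.21×10^-3″ → d = 1/p = 311.5 pc
Star Q: M = m − 5 log₁₀ d + 5 = 1.56 − 5·2.4935 + 5 = -5.907
ΔM = M_P − M_Q = 6.452 − (-5.907) = 12.359; smaller M is more luminous → Star Q.
L ratio = 10^(0.4 |ΔM|) = 10^4.944 = 87860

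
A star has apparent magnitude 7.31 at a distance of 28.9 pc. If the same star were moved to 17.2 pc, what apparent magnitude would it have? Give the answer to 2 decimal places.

Flux ∝ 1/d², so Δm = 5 log₁₀(d₂/d₁) = 5 log₁₀(17.2/28.9) = -1.127
m₂ = m₁ + Δm = 7.31 + (-1.127) = 6.183

m ≈ 6.18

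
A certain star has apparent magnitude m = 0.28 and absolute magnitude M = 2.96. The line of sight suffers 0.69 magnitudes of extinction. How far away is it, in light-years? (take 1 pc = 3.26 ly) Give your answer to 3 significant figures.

m − M = 5 log₁₀(d/10 pc) + A  ⇒  0.28 − (2.96) − 0.69 = 5 log₁₀(d/10)
-3.370 = 5 log₁₀(d/10)
log₁₀ d = (m − M − A)/5 + 1 = 0.3260
d = 10^0.3260 = 2.118 pc
= 6.906 ly

d ≈ 6.91 ly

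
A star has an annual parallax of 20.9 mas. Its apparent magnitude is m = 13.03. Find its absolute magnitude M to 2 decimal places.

p = 20.9 mas = 0.0209″ → d = 1/p = 47.85 pc
5 log₁₀(d/10 pc) = 5 log₁₀(47.85) − 5 = 3.399
M = m − 5 log₁₀(d/10) = 13.03 − 3.399 = 9.631

M ≈ 9.63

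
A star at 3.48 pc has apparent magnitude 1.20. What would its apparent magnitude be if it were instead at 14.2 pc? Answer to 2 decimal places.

m ≈ 4.25

Flux ∝ 1/d², so Δm = 5 log₁₀(d₂/d₁) = 5 log₁₀(14.2/3.48) = 3.054
m₂ = m₁ + Δm = 1.20 + (3.054) = 4.254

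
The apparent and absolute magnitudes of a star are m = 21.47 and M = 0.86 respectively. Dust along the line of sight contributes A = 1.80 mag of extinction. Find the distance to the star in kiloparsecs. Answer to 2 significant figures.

d ≈ 58 kpc

m − M = 5 log₁₀(d/10 pc) + A  ⇒  21.47 − (0.86) − 1.80 = 5 log₁₀(d/10)
18.810 = 5 log₁₀(d/10)
log₁₀ d = (m − M − A)/5 + 1 = 4.7620
d = 10^4.7620 = 57810 pc
= 57.81 kpc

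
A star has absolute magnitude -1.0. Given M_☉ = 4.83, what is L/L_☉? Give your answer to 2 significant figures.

L/L_☉ ≈ 210

M − M_☉ = -1.0 − 4.83 = -5.830
L/L_☉ = 10^(−0.4 (M − M_☉)) = 10^2.332 = 214.8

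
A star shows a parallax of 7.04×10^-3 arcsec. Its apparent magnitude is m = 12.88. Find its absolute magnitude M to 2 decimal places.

M ≈ 7.12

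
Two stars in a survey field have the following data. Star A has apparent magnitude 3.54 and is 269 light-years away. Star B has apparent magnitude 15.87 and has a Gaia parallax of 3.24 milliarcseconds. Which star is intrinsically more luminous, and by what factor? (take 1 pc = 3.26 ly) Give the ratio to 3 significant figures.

Star A is more luminous, by a factor of 6110.

Star A: d = 269 ly / 3.26 = 82.52 pc
Star A: M = m − 5 log₁₀ d + 5 = 3.54 − 5·1.9165 + 5 = -1.043
Star B: p = 3.24 mas = 3.24×10^-3″ → d = 1/p = 308.6 pc
Star B: M = m − 5 log₁₀ d + 5 = 15.87 − 5·2.4895 + 5 = 8.423
ΔM = M_A − M_B = -1.043 − (8.423) = -9.465; smaller M is more luminous → Star A.
L ratio = 10^(0.4 |ΔM|) = 10^3.786 = 6112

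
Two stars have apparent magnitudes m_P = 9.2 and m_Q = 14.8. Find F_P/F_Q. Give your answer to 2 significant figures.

F_P/F_Q ≈ 170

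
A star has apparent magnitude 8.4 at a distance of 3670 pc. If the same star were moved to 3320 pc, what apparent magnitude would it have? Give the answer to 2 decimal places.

Flux ∝ 1/d², so Δm = 5 log₁₀(d₂/d₁) = 5 log₁₀(3320/3670) = -0.218
m₂ = m₁ + Δm = 8.4 + (-0.218) = 8.182

m ≈ 8.18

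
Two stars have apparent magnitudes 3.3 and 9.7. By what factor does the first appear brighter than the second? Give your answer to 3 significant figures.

Δm = 3.3 − (9.7) = -6.4
Flux ratio = 10^(−0.4 Δm) = 10^(−0.4 × -6.4) = 10^2.560 = 363.1

363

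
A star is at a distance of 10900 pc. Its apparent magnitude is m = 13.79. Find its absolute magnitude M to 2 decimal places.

M ≈ -1.40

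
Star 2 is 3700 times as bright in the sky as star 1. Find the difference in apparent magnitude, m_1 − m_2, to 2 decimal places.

m_1 − m_2 ≈ 8.92

Pogson: Δm = −2.5 log₁₀(ratio) = −2.5 log₁₀(3700) = −2.5 × 3.5682 = -8.921
Star 2 is brighter so has the smaller magnitude: m_1 − m_2 is positive.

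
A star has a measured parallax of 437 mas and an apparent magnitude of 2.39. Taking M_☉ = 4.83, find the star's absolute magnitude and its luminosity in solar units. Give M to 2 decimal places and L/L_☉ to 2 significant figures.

M ≈ 5.59; L/L_☉ ≈ 0.50

d = 1/p = 1000/437 mas = 2.288 pc
M = m − 5 log₁₀ d + 5 = 2.39 − 5·0.3595 + 5 = 5.592
M − M_☉ = 5.592 − 4.83 = 0.762
L/L_☉ = 10^(−0.4 × 0.762) = 0.4955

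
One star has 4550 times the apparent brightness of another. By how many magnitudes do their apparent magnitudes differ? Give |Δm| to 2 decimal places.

|Δm| ≈ 9.15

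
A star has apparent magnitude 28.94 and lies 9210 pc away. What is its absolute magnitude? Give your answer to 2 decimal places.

M ≈ 14.12

5 log₁₀(d/10 pc) = 5 log₁₀(9210) − 5 = 14.821
M = m − 5 log₁₀(d/10) = 28.94 − 14.821 = 14.119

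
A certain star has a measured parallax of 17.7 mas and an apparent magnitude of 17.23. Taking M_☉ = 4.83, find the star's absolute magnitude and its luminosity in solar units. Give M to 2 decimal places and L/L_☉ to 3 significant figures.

d = 1/p = 1000/17.7 mas = 56.50 pc
M = m − 5 log₁₀ d + 5 = 17.23 − 5·1.7520 + 5 = 13.470
M − M_☉ = 13.470 − 4.83 = 8.640
L/L_☉ = 10^(−0.4 × 8.640) = 3.500×10^-4

M ≈ 13.47; L/L_☉ ≈ 3.50×10^-4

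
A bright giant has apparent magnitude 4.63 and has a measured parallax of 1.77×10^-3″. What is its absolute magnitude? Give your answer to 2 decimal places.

M ≈ -4.13

d = 1/p = 1/1.77×10^-3″ = 565.0 pc
5 log₁₀(d/10 pc) = 5 log₁₀(565.0) − 5 = 8.760
M = m − 5 log₁₀(d/10) = 4.63 − 8.760 = -4.130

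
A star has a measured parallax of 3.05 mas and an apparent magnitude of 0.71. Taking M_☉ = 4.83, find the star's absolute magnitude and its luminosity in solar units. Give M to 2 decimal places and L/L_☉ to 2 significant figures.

M ≈ -6.87; L/L_☉ ≈ 48000

d = 1/p = 1000/3.05 mas = 327.9 pc
M = m − 5 log₁₀ d + 5 = 0.71 − 5·2.5157 + 5 = -6.869
M − M_☉ = -6.869 − 4.83 = -11.699
L/L_☉ = 10^(−0.4 × -11.699) = 47800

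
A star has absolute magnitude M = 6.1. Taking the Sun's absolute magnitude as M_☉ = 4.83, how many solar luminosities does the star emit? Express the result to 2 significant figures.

L/L_☉ ≈ 0.31

M − M_☉ = 6.1 − 4.83 = 1.270
L/L_☉ = 10^(−0.4 (M − M_☉)) = 10^-0.508 = 0.3105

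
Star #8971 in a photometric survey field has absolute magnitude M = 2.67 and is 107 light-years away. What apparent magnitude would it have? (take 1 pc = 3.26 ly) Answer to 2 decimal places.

d = 107 ly / 3.26 = 32.82 pc
m = M + 5 log₁₀ d − 5 = 2.67 + 5·1.5162 − 5 = 5.251

m ≈ 5.25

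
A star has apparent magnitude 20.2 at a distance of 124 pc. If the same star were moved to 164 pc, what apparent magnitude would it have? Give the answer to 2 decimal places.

m ≈ 20.81

Flux ∝ 1/d², so Δm = 5 log₁₀(d₂/d₁) = 5 log₁₀(164/124) = 0.607
m₂ = m₁ + Δm = 20.2 + (0.607) = 20.807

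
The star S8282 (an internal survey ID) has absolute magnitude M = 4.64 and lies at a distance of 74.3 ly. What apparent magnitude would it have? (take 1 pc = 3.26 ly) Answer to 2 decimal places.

m ≈ 6.43

d = 74.3 ly / 3.26 = 22.79 pc
m = M + 5 log₁₀ d − 5 = 4.64 + 5·1.3578 − 5 = 6.429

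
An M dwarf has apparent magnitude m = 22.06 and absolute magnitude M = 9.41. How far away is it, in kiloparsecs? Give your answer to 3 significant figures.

d ≈ 3.39 kpc

μ = m − M = 12.650
m − M = 5 log₁₀ d − 5
log₁₀ d = (m − M)/5 + 1 = 3.5300
d = 10^3.5300 = 3388 pc
= 3.388 kpc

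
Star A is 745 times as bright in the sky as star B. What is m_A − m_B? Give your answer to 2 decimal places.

m_A − m_B ≈ -7.18

Pogson: Δm = −2.5 log₁₀(ratio) = −2.5 log₁₀(745) = −2.5 × 2.8722 = -7.180
Star A is brighter, so it has the smaller magnitude: the difference is negative.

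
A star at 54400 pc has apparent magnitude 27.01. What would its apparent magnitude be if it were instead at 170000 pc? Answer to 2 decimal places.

m ≈ 29.48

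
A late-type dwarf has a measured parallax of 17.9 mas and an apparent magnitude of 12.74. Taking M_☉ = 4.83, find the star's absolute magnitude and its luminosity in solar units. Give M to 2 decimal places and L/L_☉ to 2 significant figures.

M ≈ 9.00; L/L_☉ ≈ 0.021

d = 1/p = 1000/17.9 mas = 55.87 pc
M = m − 5 log₁₀ d + 5 = 12.74 − 5·1.7471 + 5 = 9.004
M − M_☉ = 9.004 − 4.83 = 4.174
L/L_☉ = 10^(−0.4 × 4.174) = 0.02139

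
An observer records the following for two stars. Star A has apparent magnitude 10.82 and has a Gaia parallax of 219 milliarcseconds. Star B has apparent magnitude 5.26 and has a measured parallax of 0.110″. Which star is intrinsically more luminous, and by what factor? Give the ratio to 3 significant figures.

Star B is more luminous, by a factor of 664.

Star A: p = 219 mas = 0.219″ → d = 1/p = 4.566 pc
Star A: M = m − 5 log₁₀ d + 5 = 10.82 − 5·0.6596 + 5 = 12.522
Star B: d = 1/p = 1/0.110″ = 9.091 pc
Star B: M = m − 5 log₁₀ d + 5 = 5.26 − 5·0.9586 + 5 = 5.467
ΔM = M_A − M_B = 12.522 − (5.467) = 7.055; smaller M is more luminous → Star B.
L ratio = 10^(0.4 |ΔM|) = 10^2.822 = 663.9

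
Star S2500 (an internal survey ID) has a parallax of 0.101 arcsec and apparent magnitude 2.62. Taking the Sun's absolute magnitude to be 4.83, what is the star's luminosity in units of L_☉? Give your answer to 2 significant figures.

d = 1/p = 1/0.101″ = 9.901 pc
M = m − 5 log₁₀ d + 5 = 2.62 − 5·0.9957 + 5 = 2.642
M − M_☉ = 2.642 − 4.83 = -2.188
L/L_☉ = 10^(−0.4 × -2.188) = 7.505

L/L_☉ ≈ 7.5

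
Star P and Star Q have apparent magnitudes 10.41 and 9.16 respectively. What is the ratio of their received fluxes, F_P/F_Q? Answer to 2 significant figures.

F_P/F_Q ≈ 0.32

Δm = 10.41 − (9.16) = 1.25
Flux ratio = 10^(−0.4 Δm) = 10^(−0.4 × 1.25) = 10^-0.500 = 0.3162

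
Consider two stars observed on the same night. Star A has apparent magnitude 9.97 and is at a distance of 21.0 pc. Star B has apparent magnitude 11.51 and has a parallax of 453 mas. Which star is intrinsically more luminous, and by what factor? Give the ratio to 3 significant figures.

Star A: M = m − 5 log₁₀ d + 5 = 9.97 − 5·1.3222 + 5 = 8.359
Star B: p = 453 mas = 0.453″ → d = 1/p = 2.208 pc
Star B: M = m − 5 log₁₀ d + 5 = 11.51 − 5·0.3439 + 5 = 14.790
ΔM = M_A − M_B = 8.359 − (14.790) = -6.432; smaller M is more luminous → Star A.
L ratio = 10^(0.4 |ΔM|) = 10^2.573 = 373.8

Star A is more luminous, by a factor of 374.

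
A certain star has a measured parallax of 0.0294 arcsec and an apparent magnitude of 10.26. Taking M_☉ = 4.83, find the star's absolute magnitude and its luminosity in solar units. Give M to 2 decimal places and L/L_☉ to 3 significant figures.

d = 1/p = 1/0.0294″ = 34.01 pc
M = m − 5 log₁₀ d + 5 = 10.26 − 5·1.5317 + 5 = 7.602
M − M_☉ = 7.602 − 4.83 = 2.772
L/L_☉ = 10^(−0.4 × 2.772) = 0.07786

M ≈ 7.60; L/L_☉ ≈ 0.0779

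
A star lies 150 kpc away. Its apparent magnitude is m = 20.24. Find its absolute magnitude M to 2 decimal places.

M ≈ -0.64

d = 150 kpc = 150000 pc
5 log₁₀(d/10 pc) = 5 log₁₀(150000) − 5 = 20.880
M = m − 5 log₁₀(d/10) = 20.24 − 20.880 = -0.640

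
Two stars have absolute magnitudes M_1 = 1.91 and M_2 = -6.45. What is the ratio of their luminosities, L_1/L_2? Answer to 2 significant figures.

L_1/L_2 ≈ 4.5×10^-4

ΔM = M_1 − M_2 = 8.36
L_1/L_2 = 10^(−0.4 ΔM) = 10^-3.344 = 4.529×10^-4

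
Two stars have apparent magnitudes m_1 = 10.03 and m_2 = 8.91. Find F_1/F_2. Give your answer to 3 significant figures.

F_1/F_2 ≈ 0.356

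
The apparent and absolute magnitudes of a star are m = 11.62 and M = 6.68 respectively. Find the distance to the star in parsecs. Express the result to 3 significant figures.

d ≈ 97.3 pc

Distance modulus: m − M = 11.62 − (6.68) = 4.940
m − M = 5 log₁₀ d − 5
log₁₀ d = (m − M)/5 + 1 = 1.9880
d = 10^1.9880 = 97.27 pc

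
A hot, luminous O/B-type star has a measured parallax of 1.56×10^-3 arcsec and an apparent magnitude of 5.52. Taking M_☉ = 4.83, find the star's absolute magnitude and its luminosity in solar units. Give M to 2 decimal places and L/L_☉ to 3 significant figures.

d = 1/p = 1/1.56×10^-3″ = 641.0 pc
M = m − 5 log₁₀ d + 5 = 5.52 − 5·2.8069 + 5 = -3.514
M − M_☉ = -3.514 − 4.83 = -8.344
L/L_☉ = 10^(−0.4 × -8.344) = 2176

M ≈ -3.51; L/L_☉ ≈ 2180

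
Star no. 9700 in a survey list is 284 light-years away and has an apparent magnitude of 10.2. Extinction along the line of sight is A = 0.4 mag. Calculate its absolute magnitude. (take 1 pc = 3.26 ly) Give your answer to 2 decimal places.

M ≈ 5.10

d = 284 ly / 3.26 = 87.12 pc
5 log₁₀(d/10 pc) = 5 log₁₀(87.12) − 5 = 4.701
M = m − 5 log₁₀(d/10) − A = 10.2 − 4.701 − 0.4 = 5.099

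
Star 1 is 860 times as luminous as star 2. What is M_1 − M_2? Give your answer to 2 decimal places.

Pogson: ΔM = −2.5 log₁₀(ratio) = −2.5 log₁₀(860) = −2.5 × 2.9345 = -7.336
Star 1 is brighter, so it has the smaller magnitude: the difference is negative.

M_1 − M_2 ≈ -7.34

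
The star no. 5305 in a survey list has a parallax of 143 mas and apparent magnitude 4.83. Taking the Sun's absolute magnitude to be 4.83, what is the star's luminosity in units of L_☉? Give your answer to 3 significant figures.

L/L_☉ ≈ 0.489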